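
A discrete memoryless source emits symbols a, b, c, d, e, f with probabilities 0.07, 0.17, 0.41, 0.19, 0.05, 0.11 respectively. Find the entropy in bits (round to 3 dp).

2.252 bits

H = −Σ pᵢ log₂ pᵢ.
−0.07·log₂(0.07) = 0.2686
−0.17·log₂(0.17) = 0.4346
−0.41·log₂(0.41) = 0.5274
−0.19·log₂(0.19) = 0.4552
−0.05·log₂(0.05) = 0.2161
−0.11·log₂(0.11) = 0.3503
Sum ≈ 2.2521 → 2.252 bits.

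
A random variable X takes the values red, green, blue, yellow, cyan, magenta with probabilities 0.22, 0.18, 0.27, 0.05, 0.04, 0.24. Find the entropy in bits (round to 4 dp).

H = −Σ pᵢ log₂ pᵢ.
−0.22·log₂(0.22) = 0.4806
−0.18·log₂(0.18) = 0.4453
−0.27·log₂(0.27) = 0.5100
−0.05·log₂(0.05) = 0.2161
−0.04·log₂(0.04) = 0.1858
−0.24·log₂(0.24) = 0.4941
Sum ≈ 2.3319 → 2.3319 bits.

2.3319 bits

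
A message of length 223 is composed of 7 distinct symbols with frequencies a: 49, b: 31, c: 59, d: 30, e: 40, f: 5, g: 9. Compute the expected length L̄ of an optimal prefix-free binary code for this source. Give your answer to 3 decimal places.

Probabilities are the counts divided by 223.
Repeatedly combine the two least-probable nodes; the expected code length is the sum of the merged weights.
merge 5/223 + 9/223 → 14/223
merge 14/223 + 30/223 → 44/223
merge 31/223 + 40/223 → 71/223
merge 44/223 + 49/223 → 93/223
merge 59/223 + 71/223 → 130/223
merge 93/223 + 130/223 → 1
L = 14/223 + 44/223 + 71/223 + 93/223 + 130/223 + 1 = 575/223 ≈ 2.578 bits/symbol.

2.578 bits/symbol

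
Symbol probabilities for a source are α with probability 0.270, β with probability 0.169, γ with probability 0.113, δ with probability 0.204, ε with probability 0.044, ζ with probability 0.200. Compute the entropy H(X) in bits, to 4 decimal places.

2.4295 bits

H = −Σ pᵢ log₂ pᵢ.
−0.270·log₂(0.270) = 0.5100
−0.169·log₂(0.169) = 0.4335
−0.113·log₂(0.113) = 0.3555
−0.204·log₂(0.204) = 0.4678
−0.044·log₂(0.044) = 0.1983
−0.200·log₂(0.200) = 0.4644
Sum ≈ 2.4295 → 2.4295 bits.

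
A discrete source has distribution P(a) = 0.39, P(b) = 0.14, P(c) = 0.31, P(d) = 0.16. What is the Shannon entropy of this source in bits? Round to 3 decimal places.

H = −Σ pᵢ log₂ pᵢ.
−0.39·log₂(0.39) = 0.5298
−0.14·log₂(0.14) = 0.3971
−0.31·log₂(0.31) = 0.5238
−0.16·log₂(0.16) = 0.4230
Sum ≈ 1.8737 → 1.874 bits.

1.874 bits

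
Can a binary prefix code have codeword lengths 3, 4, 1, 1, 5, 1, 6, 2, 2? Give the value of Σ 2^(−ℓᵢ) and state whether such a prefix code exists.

With common denominator 2^6 = 64: Σ 2^(−ℓᵢ) = 8/64 + 4/64 + 32/64 + 32/64 + 2/64 + 32/64 + 1/64 + 16/64 + 16/64 = 143/64 = 2.234375.
Kraft's inequality requires Σ ≤ 1; here Σ = 2.234375 > 1, so no such prefix code exists.

2.234375; no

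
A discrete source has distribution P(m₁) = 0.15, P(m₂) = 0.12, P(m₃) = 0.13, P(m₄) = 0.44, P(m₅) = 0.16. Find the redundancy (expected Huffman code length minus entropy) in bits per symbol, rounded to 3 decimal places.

0.016 bits

Entropy H = −Σ p log₂ p ≈ 2.1044 bits.
Huffman merges: 3/25+13/100→1/4; 3/20+4/25→31/100; 1/4+31/100→14/25; 11/25+14/25→1. L = 53/25 ≈ 2.1200.
L − H = 2.1200 − 2.1044 = 0.016 bits.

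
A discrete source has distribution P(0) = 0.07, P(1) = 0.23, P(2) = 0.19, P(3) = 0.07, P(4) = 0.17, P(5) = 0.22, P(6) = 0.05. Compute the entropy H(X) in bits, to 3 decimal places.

H = −Σ pᵢ log₂ pᵢ.
−0.07·log₂(0.07) = 0.2686
−0.23·log₂(0.23) = 0.4877
−0.19·log₂(0.19) = 0.4552
−0.07·log₂(0.07) = 0.2686
−0.17·log₂(0.17) = 0.4346
−0.22·log₂(0.22) = 0.4806
−0.05·log₂(0.05) = 0.2161
Sum ≈ 2.6113 → 2.611 bits.

2.611 bits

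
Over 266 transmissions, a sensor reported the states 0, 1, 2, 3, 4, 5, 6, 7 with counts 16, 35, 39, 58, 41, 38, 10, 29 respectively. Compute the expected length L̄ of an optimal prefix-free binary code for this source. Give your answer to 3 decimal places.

2.880 bits/symbol

Probabilities are the counts divided by 266.
Repeatedly combine the two least-probable nodes; the expected code length is the sum of the merged weights.
merge 5/133 + 8/133 → 13/133
merge 13/133 + 29/266 → 55/266
merge 5/38 + 1/7 → 73/266
merge 39/266 + 41/266 → 40/133
merge 55/266 + 29/133 → 113/266
merge 73/266 + 40/133 → 153/266
merge 113/266 + 153/266 → 1
L = 13/133 + 55/266 + 73/266 + 40/133 + 113/266 + 153/266 + 1 = 383/133 ≈ 2.880 bits/symbol.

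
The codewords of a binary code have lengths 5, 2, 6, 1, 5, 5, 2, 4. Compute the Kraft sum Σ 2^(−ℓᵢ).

With common denominator 2^6 = 64: Σ 2^(−ℓᵢ) = 2/64 + 16/64 + 1/64 + 32/64 + 2/64 + 2/64 + 16/64 + 4/64 = 75/64 = 1.171875.

1.171875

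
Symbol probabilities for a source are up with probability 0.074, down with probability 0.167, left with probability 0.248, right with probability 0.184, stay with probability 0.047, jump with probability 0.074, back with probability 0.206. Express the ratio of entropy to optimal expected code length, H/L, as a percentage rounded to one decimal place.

Entropy H = −Σ p log₂ p ≈ 2.6122 bits.
Huffman merges: 47/1000+37/500→121/1000; 37/500+121/1000→39/200; 167/1000+23/125→351/1000; 39/200+103/500→401/1000; 31/125+351/1000→599/1000; 401/1000+599/1000→1. L = 2667/1000 ≈ 2.6670.
Efficiency = H/L = 2.6122/2.6670 = 97.9%.

97.9%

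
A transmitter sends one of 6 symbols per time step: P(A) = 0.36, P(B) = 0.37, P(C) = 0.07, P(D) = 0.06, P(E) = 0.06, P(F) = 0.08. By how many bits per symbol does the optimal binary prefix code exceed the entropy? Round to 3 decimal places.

Entropy H = −Σ p log₂ p ≈ 2.1085 bits.
Huffman merges: 3/50+3/50→3/25; 7/100+2/25→3/20; 3/25+3/20→27/100; 27/100+9/25→63/100; 37/100+63/100→1. L = 217/100 ≈ 2.1700.
L − H = 2.1700 − 2.1085 = 0.062 bits.

0.062 bits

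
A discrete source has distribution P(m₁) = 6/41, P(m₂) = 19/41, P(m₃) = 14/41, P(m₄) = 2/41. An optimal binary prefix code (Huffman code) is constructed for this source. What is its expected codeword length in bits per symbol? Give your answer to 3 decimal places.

Repeatedly combine the two least-probable nodes; the expected code length is the sum of the merged weights.
merge 2/41 + 6/41 → 8/41
merge 8/41 + 14/41 → 22/41
merge 19/41 + 22/41 → 1
L = 8/41 + 22/41 + 1 = 71/41 ≈ 1.732 bits/symbol.

1.732 bits/symbol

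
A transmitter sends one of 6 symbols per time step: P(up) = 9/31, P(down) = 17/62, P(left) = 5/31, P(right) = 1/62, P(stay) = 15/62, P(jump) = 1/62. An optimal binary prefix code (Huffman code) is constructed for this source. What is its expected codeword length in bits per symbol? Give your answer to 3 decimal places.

Repeatedly combine the two least-probable nodes; the expected code length is the sum of the merged weights.
merge 1/62 + 1/62 → 1/31
merge 1/31 + 5/31 → 6/31
merge 6/31 + 15/62 → 27/62
merge 17/62 + 9/31 → 35/62
merge 27/62 + 35/62 → 1
L = 1/31 + 6/31 + 27/62 + 35/62 + 1 = 69/31 ≈ 2.226 bits/symbol.

2.226 bits/symbol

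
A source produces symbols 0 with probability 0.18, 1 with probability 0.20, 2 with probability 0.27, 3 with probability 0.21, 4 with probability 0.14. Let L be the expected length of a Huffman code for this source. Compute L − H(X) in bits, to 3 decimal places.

Entropy H = −Σ p log₂ p ≈ 2.2896 bits.
Huffman merges: 7/50+9/50→8/25; 1/5+21/100→41/100; 27/100+8/25→59/100; 41/100+59/100→1. L = 58/25 ≈ 2.3200.
L − H = 2.3200 − 2.2896 = 0.030 bits.

0.030 bits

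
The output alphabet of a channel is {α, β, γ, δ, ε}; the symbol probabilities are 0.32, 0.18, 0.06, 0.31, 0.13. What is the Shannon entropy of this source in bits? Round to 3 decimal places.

2.121 bits

H = −Σ pᵢ log₂ pᵢ.
−0.32·log₂(0.32) = 0.5260
−0.18·log₂(0.18) = 0.4453
−0.06·log₂(0.06) = 0.2435
−0.31·log₂(0.31) = 0.5238
−0.13·log₂(0.13) = 0.3826
Sum ≈ 2.1213 → 2.121 bits.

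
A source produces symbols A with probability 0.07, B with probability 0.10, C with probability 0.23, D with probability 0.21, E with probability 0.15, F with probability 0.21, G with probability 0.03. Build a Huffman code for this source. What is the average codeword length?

Repeatedly combine the two least-probable nodes; the expected code length is the sum of the merged weights.
merge 3/100 + 7/100 → 1/10
merge 1/10 + 1/10 → 1/5
merge 3/20 + 1/5 → 7/20
merge 21/100 + 21/100 → 21/50
merge 23/100 + 7/20 → 29/50
merge 21/50 + 29/50 → 1
L = 1/10 + 1/5 + 7/20 + 21/50 + 29/50 + 1 = 53/20 = 2.65 bits/symbol.

2.65 bits/symbol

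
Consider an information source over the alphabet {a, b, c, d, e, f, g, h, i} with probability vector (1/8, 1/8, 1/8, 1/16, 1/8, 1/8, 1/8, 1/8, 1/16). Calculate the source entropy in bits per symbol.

3.125 bits

Each probability is a power of 1/2, so log₂(1/p) is an integer.
H = Σ p·log₂(1/p) = 1/8·3 + 1/8·3 + 1/8·3 + 1/16·4 + 1/8·3 + 1/8·3 + 1/8·3 + 1/8·3 + 1/16·4 = 3.125 bits.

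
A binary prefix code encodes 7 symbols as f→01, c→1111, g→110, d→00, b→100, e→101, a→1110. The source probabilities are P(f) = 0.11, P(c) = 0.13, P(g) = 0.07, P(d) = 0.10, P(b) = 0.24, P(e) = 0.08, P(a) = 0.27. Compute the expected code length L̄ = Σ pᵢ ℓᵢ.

L̄ = Σ pᵢ·ℓᵢ = 0.11·2 + 0.13·4 + 0.07·3 + 0.10·2 + 0.24·3 + 0.08·3 + 0.27·4 = 3.19 bits/symbol.

3.19 bits/symbol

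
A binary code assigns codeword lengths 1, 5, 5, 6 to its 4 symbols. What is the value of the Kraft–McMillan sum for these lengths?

0.578125

With common denominator 2^6 = 64: Σ 2^(−ℓᵢ) = 32/64 + 2/64 + 2/64 + 1/64 = 37/64 = 0.578125.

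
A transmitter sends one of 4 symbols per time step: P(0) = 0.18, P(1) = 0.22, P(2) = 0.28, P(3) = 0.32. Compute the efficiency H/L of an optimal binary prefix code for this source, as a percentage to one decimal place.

98.3%

Entropy H = −Σ p log₂ p ≈ 1.9661 bits.
Huffman merges: 9/50+11/50→2/5; 7/25+8/25→3/5; 2/5+3/5→1. L = 2 ≈ 2.0000.
Efficiency = H/L = 1.9661/2.0000 = 98.3%.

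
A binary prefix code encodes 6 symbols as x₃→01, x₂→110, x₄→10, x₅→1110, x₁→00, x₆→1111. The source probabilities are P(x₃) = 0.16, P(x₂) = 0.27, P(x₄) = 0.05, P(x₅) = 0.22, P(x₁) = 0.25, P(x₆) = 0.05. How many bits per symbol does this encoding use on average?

2.81 bits/symbol

L̄ = Σ pᵢ·ℓᵢ = 0.16·2 + 0.27·3 + 0.05·2 + 0.22·4 + 0.25·2 + 0.05·4 = 2.81 bits/symbol.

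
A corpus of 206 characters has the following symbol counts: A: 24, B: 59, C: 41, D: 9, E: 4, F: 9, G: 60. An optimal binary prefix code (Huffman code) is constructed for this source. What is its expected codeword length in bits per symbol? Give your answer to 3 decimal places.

Probabilities are the counts divided by 206.
Repeatedly combine the two least-probable nodes; the expected code length is the sum of the merged weights.
merge 2/103 + 9/206 → 13/206
merge 9/206 + 13/206 → 11/103
merge 11/103 + 12/103 → 23/103
merge 41/206 + 23/103 → 87/206
merge 59/206 + 30/103 → 119/206
merge 87/206 + 119/206 → 1
L = 13/206 + 11/103 + 23/103 + 87/206 + 119/206 + 1 = 493/206 ≈ 2.393 bits/symbol.

2.393 bits/symbol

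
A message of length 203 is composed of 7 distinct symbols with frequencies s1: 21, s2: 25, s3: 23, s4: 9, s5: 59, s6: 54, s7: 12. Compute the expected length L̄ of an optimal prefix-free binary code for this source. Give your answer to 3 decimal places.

2.547 bits/symbol

Probabilities are the counts divided by 203.
Repeatedly combine the two least-probable nodes; the expected code length is the sum of the merged weights.
merge 9/203 + 12/203 → 3/29
merge 3/29 + 3/29 → 6/29
merge 23/203 + 25/203 → 48/203
merge 6/29 + 48/203 → 90/203
merge 54/203 + 59/203 → 113/203
merge 90/203 + 113/203 → 1
L = 3/29 + 6/29 + 48/203 + 90/203 + 113/203 + 1 = 517/203 ≈ 2.547 bits/symbol.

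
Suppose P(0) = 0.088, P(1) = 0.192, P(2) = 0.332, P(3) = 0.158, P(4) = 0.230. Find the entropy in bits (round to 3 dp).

2.202 bits

H = −Σ pᵢ log₂ pᵢ.
−0.088·log₂(0.088) = 0.3086
−0.192·log₂(0.192) = 0.4571
−0.332·log₂(0.332) = 0.5281
−0.158·log₂(0.158) = 0.4206
−0.230·log₂(0.230) = 0.4877
Sum ≈ 2.2021 → 2.202 bits.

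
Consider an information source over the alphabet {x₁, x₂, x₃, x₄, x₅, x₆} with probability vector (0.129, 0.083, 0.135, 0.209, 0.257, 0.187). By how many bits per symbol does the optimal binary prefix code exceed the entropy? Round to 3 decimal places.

Entropy H = −Σ p log₂ p ≈ 2.4973 bits.
Huffman merges: 83/1000+129/1000→53/250; 27/200+187/1000→161/500; 209/1000+53/250→421/1000; 257/1000+161/500→579/1000; 421/1000+579/1000→1. L = 1267/500 ≈ 2.5340.
L − H = 2.5340 − 2.4973 = 0.037 bits.

0.037 bits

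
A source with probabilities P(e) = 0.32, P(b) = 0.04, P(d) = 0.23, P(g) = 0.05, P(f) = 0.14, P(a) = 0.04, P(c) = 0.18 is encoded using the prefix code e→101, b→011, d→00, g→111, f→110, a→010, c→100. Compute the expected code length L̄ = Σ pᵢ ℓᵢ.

L̄ = Σ pᵢ·ℓᵢ = 0.32·3 + 0.04·3 + 0.23·2 + 0.05·3 + 0.14·3 + 0.04·3 + 0.18·3 = 2.77 bits/symbol.

2.77 bits/symbol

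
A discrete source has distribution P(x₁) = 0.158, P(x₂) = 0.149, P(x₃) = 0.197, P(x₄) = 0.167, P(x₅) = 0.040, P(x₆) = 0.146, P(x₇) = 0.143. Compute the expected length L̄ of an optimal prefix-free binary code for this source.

2.803 bits/symbol

Repeatedly combine the two least-probable nodes; the expected code length is the sum of the merged weights.
merge 1/25 + 143/1000 → 183/1000
merge 73/500 + 149/1000 → 59/200
merge 79/500 + 167/1000 → 13/40
merge 183/1000 + 197/1000 → 19/50
merge 59/200 + 13/40 → 31/50
merge 19/50 + 31/50 → 1
L = 183/1000 + 59/200 + 13/40 + 19/50 + 31/50 + 1 = 2803/1000 = 2.803 bits/symbol.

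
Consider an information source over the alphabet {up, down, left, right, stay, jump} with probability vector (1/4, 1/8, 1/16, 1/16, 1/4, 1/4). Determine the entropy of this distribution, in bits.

2.375 bits

Each probability is a power of 1/2, so log₂(1/p) is an integer.
H = Σ p·log₂(1/p) = 1/4·2 + 1/8·3 + 1/16·4 + 1/16·4 + 1/4·2 + 1/4·2 = 2.375 bits.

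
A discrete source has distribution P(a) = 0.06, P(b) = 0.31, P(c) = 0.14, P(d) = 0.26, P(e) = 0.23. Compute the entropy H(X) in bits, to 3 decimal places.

2.157 bits

H = −Σ pᵢ log₂ pᵢ.
−0.06·log₂(0.06) = 0.2435
−0.31·log₂(0.31) = 0.5238
−0.14·log₂(0.14) = 0.3971
−0.26·log₂(0.26) = 0.5053
−0.23·log₂(0.23) = 0.4877
Sum ≈ 2.1574 → 2.157 bits.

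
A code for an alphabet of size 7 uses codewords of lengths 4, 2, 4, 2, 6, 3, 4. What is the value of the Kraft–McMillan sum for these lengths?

0.828125

With common denominator 2^6 = 64: Σ 2^(−ℓᵢ) = 4/64 + 16/64 + 4/64 + 16/64 + 1/64 + 8/64 + 4/64 = 53/64 = 0.828125.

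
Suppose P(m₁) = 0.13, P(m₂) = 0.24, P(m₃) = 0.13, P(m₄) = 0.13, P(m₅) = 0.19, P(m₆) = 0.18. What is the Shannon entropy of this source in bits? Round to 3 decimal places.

H = −Σ pᵢ log₂ pᵢ.
−0.13·log₂(0.13) = 0.3826
−0.24·log₂(0.24) = 0.4941
−0.13·log₂(0.13) = 0.3826
−0.13·log₂(0.13) = 0.3826
−0.19·log₂(0.19) = 0.4552
−0.18·log₂(0.18) = 0.4453
Sum ≈ 2.5426 → 2.543 bits.

2.543 bits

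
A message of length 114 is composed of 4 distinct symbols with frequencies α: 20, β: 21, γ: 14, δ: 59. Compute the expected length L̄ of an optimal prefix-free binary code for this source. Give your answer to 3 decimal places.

1.781 bits/symbol

Probabilities are the counts divided by 114.
Repeatedly combine the two least-probable nodes; the expected code length is the sum of the merged weights.
merge 7/57 + 10/57 → 17/57
merge 7/38 + 17/57 → 55/114
merge 55/114 + 59/114 → 1
L = 17/57 + 55/114 + 1 = 203/114 ≈ 1.781 bits/symbol.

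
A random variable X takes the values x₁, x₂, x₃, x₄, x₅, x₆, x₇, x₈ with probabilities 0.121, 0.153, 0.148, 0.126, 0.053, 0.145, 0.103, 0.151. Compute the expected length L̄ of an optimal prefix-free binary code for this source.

3 bits/symbol

Repeatedly combine the two least-probable nodes; the expected code length is the sum of the merged weights.
merge 53/1000 + 103/1000 → 39/250
merge 121/1000 + 63/500 → 247/1000
merge 29/200 + 37/250 → 293/1000
merge 151/1000 + 153/1000 → 38/125
merge 39/250 + 247/1000 → 403/1000
merge 293/1000 + 38/125 → 597/1000
merge 403/1000 + 597/1000 → 1
L = 39/250 + 247/1000 + 293/1000 + 38/125 + 403/1000 + 597/1000 + 1 = 3 bits/symbol.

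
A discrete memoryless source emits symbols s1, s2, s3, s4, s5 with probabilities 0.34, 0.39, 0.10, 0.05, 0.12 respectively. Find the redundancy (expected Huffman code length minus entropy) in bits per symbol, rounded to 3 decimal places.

0.056 bits

Entropy H = −Σ p log₂ p ≈ 1.9743 bits.
Huffman merges: 1/20+1/10→3/20; 3/25+3/20→27/100; 27/100+17/50→61/100; 39/100+61/100→1. L = 203/100 ≈ 2.0300.
L − H = 2.0300 − 1.9743 = 0.056 bits.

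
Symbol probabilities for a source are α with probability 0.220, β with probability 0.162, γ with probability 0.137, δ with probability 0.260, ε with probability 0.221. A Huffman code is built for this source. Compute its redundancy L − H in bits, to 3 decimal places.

0.014 bits

Entropy H = −Σ p log₂ p ≈ 2.2855 bits.
Huffman merges: 137/1000+81/500→299/1000; 11/50+221/1000→441/1000; 13/50+299/1000→559/1000; 441/1000+559/1000→1. L = 2299/1000 ≈ 2.2990.
L − H = 2.2990 − 2.2855 = 0.014 bits.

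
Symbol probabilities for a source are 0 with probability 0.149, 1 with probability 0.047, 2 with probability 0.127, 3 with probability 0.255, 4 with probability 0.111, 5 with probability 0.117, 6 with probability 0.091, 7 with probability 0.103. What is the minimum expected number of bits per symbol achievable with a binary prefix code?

2.883 bits/symbol

Repeatedly combine the two least-probable nodes; the expected code length is the sum of the merged weights.
merge 47/1000 + 91/1000 → 69/500
merge 103/1000 + 111/1000 → 107/500
merge 117/1000 + 127/1000 → 61/250
merge 69/500 + 149/1000 → 287/1000
merge 107/500 + 61/250 → 229/500
merge 51/200 + 287/1000 → 271/500
merge 229/500 + 271/500 → 1
L = 69/500 + 107/500 + 61/250 + 287/1000 + 229/500 + 271/500 + 1 = 2883/1000 = 2.883 bits/symbol.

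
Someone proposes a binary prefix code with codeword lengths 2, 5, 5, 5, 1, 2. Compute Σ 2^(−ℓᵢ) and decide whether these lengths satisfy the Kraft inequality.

1.09375; no

With common denominator 2^5 = 32: Σ 2^(−ℓᵢ) = 8/32 + 1/32 + 1/32 + 1/32 + 16/32 + 8/32 = 35/32 = 1.09375.
Kraft's inequality requires Σ ≤ 1; here Σ = 1.09375 > 1, so no such prefix code exists.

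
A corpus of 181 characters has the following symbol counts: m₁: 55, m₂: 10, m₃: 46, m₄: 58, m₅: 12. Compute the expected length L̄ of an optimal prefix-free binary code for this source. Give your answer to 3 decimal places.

Probabilities are the counts divided by 181.
Repeatedly combine the two least-probable nodes; the expected code length is the sum of the merged weights.
merge 10/181 + 12/181 → 22/181
merge 22/181 + 46/181 → 68/181
merge 55/181 + 58/181 → 113/181
merge 68/181 + 113/181 → 1
L = 22/181 + 68/181 + 113/181 + 1 = 384/181 ≈ 2.122 bits/symbol.

2.122 bits/symbol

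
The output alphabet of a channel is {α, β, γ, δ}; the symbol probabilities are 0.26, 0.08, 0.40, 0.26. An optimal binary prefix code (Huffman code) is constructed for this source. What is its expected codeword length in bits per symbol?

Repeatedly combine the two least-probable nodes; the expected code length is the sum of the merged weights.
merge 2/25 + 13/50 → 17/50
merge 13/50 + 17/50 → 3/5
merge 2/5 + 3/5 → 1
L = 17/50 + 3/5 + 1 = 97/50 = 1.94 bits/symbol.

1.94 bits/symbol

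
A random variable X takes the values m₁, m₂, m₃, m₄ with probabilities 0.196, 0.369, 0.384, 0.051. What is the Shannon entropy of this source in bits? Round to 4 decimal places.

H = −Σ pᵢ log₂ pᵢ.
−0.196·log₂(0.196) = 0.4608
−0.369·log₂(0.369) = 0.5307
−0.384·log₂(0.384) = 0.5302
−0.051·log₂(0.051) = 0.2190
Sum ≈ 1.7407 → 1.7407 bits.

1.7407 bits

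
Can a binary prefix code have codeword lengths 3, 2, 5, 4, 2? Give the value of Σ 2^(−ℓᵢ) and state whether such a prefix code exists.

0.71875; yes

With common denominator 2^5 = 32: Σ 2^(−ℓᵢ) = 4/32 + 8/32 + 1/32 + 2/32 + 8/32 = 23/32 = 0.71875.
Kraft's inequality requires Σ ≤ 1; here Σ = 0.71875 ≤ 1, so such a prefix code exists.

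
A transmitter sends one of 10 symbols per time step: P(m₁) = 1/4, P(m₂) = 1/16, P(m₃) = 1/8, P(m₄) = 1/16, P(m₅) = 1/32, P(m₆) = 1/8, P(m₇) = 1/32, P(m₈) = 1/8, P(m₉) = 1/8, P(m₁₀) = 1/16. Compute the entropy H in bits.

Each probability is a power of 1/2, so log₂(1/p) is an integer.
H = Σ p·log₂(1/p) = 1/4·2 + 1/16·4 + 1/8·3 + 1/16·4 + 1/32·5 + 1/8·3 + 1/32·5 + 1/8·3 + 1/8·3 + 1/16·4 = 3.0625 bits.

3.0625 bits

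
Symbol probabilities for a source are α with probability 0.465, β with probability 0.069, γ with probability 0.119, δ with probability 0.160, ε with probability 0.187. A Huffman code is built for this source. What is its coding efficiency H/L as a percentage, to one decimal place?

97.6%

Entropy H = −Σ p log₂ p ≈ 2.0206 bits.
Huffman merges: 69/1000+119/1000→47/250; 4/25+187/1000→347/1000; 47/250+347/1000→107/200; 93/200+107/200→1. L = 207/100 ≈ 2.0700.
Efficiency = H/L = 2.0206/2.0700 = 97.6%.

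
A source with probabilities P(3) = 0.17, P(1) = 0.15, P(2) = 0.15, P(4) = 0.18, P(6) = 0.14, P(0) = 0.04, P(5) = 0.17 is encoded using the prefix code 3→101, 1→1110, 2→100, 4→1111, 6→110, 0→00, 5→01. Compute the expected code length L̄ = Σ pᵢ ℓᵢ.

3.12 bits/symbol

L̄ = Σ pᵢ·ℓᵢ = 0.17·3 + 0.15·4 + 0.15·3 + 0.18·4 + 0.14·3 + 0.04·2 + 0.17·2 = 3.12 bits/symbol.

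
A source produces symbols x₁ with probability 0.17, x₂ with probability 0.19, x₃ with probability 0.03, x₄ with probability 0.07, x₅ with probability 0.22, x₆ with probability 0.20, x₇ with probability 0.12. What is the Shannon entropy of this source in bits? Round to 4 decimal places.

2.6222 bits

H = −Σ pᵢ log₂ pᵢ.
−0.17·log₂(0.17) = 0.4346
−0.19·log₂(0.19) = 0.4552
−0.03·log₂(0.03) = 0.1518
−0.07·log₂(0.07) = 0.2686
−0.22·log₂(0.22) = 0.4806
−0.20·log₂(0.20) = 0.4644
−0.12·log₂(0.12) = 0.3671
Sum ≈ 2.6222 → 2.6222 bits.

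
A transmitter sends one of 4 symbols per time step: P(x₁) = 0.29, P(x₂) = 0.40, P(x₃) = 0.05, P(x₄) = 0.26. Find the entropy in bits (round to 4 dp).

1.7681 bits

H = −Σ pᵢ log₂ pᵢ.
−0.29·log₂(0.29) = 0.5179
−0.40·log₂(0.40) = 0.5288
−0.05·log₂(0.05) = 0.2161
−0.26·log₂(0.26) = 0.5053
Sum ≈ 1.7681 → 1.7681 bits.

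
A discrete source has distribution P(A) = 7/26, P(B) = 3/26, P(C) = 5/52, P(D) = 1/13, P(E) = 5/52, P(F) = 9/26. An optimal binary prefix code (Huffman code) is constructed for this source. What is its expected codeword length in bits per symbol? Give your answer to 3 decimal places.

2.385 bits/symbol

Repeatedly combine the two least-probable nodes; the expected code length is the sum of the merged weights.
merge 1/13 + 5/52 → 9/52
merge 5/52 + 3/26 → 11/52
merge 9/52 + 11/52 → 5/13
merge 7/26 + 9/26 → 8/13
merge 5/13 + 8/13 → 1
L = 9/52 + 11/52 + 5/13 + 8/13 + 1 = 31/13 ≈ 2.385 bits/symbol.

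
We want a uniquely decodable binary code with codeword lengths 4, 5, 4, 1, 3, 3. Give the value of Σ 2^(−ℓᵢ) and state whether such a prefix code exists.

0.90625; yes

With common denominator 2^5 = 32: Σ 2^(−ℓᵢ) = 2/32 + 1/32 + 2/32 + 16/32 + 4/32 + 4/32 = 29/32 = 0.90625.
Kraft's inequality requires Σ ≤ 1; here Σ = 0.90625 ≤ 1, so such a prefix code exists.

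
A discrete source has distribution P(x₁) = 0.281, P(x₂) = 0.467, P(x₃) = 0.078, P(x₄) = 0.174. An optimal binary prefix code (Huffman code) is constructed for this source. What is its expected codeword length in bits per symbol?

1.785 bits/symbol

Repeatedly combine the two least-probable nodes; the expected code length is the sum of the merged weights.
merge 39/500 + 87/500 → 63/250
merge 63/250 + 281/1000 → 533/1000
merge 467/1000 + 533/1000 → 1
L = 63/250 + 533/1000 + 1 = 357/200 = 1.785 bits/symbol.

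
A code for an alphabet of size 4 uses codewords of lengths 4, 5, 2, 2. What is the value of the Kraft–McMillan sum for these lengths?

With common denominator 2^5 = 32: Σ 2^(−ℓᵢ) = 2/32 + 1/32 + 8/32 + 8/32 = 19/32 = 0.59375.

0.59375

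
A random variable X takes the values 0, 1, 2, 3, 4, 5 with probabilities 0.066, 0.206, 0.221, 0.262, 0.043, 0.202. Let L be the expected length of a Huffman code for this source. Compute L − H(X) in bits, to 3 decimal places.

Entropy H = −Σ p log₂ p ≈ 2.3773 bits.
Huffman merges: 43/1000+33/500→109/1000; 109/1000+101/500→311/1000; 103/500+221/1000→427/1000; 131/500+311/1000→573/1000; 427/1000+573/1000→1. L = 121/50 ≈ 2.4200.
L − H = 2.4200 − 2.3773 = 0.043 bits.

0.043 bits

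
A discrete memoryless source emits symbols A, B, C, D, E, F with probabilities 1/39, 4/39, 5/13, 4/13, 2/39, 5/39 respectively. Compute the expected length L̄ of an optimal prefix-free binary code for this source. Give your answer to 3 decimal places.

Repeatedly combine the two least-probable nodes; the expected code length is the sum of the merged weights.
merge 1/39 + 2/39 → 1/13
merge 1/13 + 4/39 → 7/39
merge 5/39 + 7/39 → 4/13
merge 4/13 + 4/13 → 8/13
merge 5/13 + 8/13 → 1
L = 1/13 + 7/39 + 4/13 + 8/13 + 1 = 85/39 ≈ 2.179 bits/symbol.

2.179 bits/symbol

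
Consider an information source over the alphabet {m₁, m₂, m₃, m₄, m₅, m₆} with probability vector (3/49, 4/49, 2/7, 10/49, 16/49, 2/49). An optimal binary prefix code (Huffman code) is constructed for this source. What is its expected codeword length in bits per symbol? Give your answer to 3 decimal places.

2.286 bits/symbol

Repeatedly combine the two least-probable nodes; the expected code length is the sum of the merged weights.
merge 2/49 + 3/49 → 5/49
merge 4/49 + 5/49 → 9/49
merge 9/49 + 10/49 → 19/49
merge 2/7 + 16/49 → 30/49
merge 19/49 + 30/49 → 1
L = 5/49 + 9/49 + 19/49 + 30/49 + 1 = 16/7 ≈ 2.286 bits/symbol.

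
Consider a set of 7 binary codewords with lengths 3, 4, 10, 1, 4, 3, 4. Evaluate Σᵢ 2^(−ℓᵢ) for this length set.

With common denominator 2^10 = 1024: Σ 2^(−ℓᵢ) = 128/1024 + 64/1024 + 1/1024 + 512/1024 + 64/1024 + 128/1024 + 64/1024 = 961/1024 = 0.9384765625.

0.9384765625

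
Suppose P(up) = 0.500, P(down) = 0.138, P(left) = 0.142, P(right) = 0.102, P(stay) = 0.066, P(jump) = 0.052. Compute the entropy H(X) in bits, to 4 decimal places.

H = −Σ pᵢ log₂ pᵢ.
−0.500·log₂(0.500) = 0.5000
−0.138·log₂(0.138) = 0.3943
−0.142·log₂(0.142) = 0.3999
−0.102·log₂(0.102) = 0.3359
−0.066·log₂(0.066) = 0.2588
−0.052·log₂(0.052) = 0.2218
Sum ≈ 2.1107 → 2.1107 bits.

2.1107 bits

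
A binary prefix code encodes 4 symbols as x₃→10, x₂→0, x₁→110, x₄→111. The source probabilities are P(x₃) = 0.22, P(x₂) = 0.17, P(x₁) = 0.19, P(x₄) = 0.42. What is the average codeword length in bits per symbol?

2.44 bits/symbol

L̄ = Σ pᵢ·ℓᵢ = 0.22·2 + 0.17·1 + 0.19·3 + 0.42·3 = 2.44 bits/symbol.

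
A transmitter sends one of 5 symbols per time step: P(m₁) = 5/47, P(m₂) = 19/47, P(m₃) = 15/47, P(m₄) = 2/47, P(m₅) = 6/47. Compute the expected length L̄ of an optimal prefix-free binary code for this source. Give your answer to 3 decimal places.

Repeatedly combine the two least-probable nodes; the expected code length is the sum of the merged weights.
merge 2/47 + 5/47 → 7/47
merge 6/47 + 7/47 → 13/47
merge 13/47 + 15/47 → 28/47
merge 19/47 + 28/47 → 1
L = 7/47 + 13/47 + 28/47 + 1 = 95/47 ≈ 2.021 bits/symbol.

2.021 bits/symbol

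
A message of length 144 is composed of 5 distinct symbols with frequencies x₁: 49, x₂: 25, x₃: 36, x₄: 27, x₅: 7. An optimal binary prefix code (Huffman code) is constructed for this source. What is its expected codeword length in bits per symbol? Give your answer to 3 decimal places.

Probabilities are the counts divided by 144.
Repeatedly combine the two least-probable nodes; the expected code length is the sum of the merged weights.
merge 7/144 + 25/144 → 2/9
merge 3/16 + 2/9 → 59/144
merge 1/4 + 49/144 → 85/144
merge 59/144 + 85/144 → 1
L = 2/9 + 59/144 + 85/144 + 1 = 20/9 ≈ 2.222 bits/symbol.

2.222 bits/symbol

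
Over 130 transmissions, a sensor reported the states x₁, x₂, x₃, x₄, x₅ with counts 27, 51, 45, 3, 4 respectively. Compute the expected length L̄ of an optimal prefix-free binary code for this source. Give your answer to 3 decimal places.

Probabilities are the counts divided by 130.
Repeatedly combine the two least-probable nodes; the expected code length is the sum of the merged weights.
merge 3/130 + 2/65 → 7/130
merge 7/130 + 27/130 → 17/65
merge 17/65 + 9/26 → 79/130
merge 51/130 + 79/130 → 1
L = 7/130 + 17/65 + 79/130 + 1 = 25/13 ≈ 1.923 bits/symbol.

1.923 bits/symbol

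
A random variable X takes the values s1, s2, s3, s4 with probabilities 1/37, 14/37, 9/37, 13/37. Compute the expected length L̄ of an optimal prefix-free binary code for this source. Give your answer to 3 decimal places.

Repeatedly combine the two least-probable nodes; the expected code length is the sum of the merged weights.
merge 1/37 + 9/37 → 10/37
merge 10/37 + 13/37 → 23/37
merge 14/37 + 23/37 → 1
L = 10/37 + 23/37 + 1 = 70/37 ≈ 1.892 bits/symbol.

1.892 bits/symbol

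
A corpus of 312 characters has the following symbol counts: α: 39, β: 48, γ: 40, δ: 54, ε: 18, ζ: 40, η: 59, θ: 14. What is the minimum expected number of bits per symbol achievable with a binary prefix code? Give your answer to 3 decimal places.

Probabilities are the counts divided by 312.
Repeatedly combine the two least-probable nodes; the expected code length is the sum of the merged weights.
merge 7/156 + 3/52 → 4/39
merge 4/39 + 1/8 → 71/312
merge 5/39 + 5/39 → 10/39
merge 2/13 + 9/52 → 17/52
merge 59/312 + 71/312 → 5/12
merge 10/39 + 17/52 → 7/12
merge 5/12 + 7/12 → 1
L = 4/39 + 71/312 + 10/39 + 17/52 + 5/12 + 7/12 + 1 = 303/104 ≈ 2.913 bits/symbol.

2.913 bits/symbol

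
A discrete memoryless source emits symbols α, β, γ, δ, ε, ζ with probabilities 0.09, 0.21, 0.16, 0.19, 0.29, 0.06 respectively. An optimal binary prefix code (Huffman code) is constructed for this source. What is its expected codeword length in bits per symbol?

2.46 bits/symbol

Repeatedly combine the two least-probable nodes; the expected code length is the sum of the merged weights.
merge 3/50 + 9/100 → 3/20
merge 3/20 + 4/25 → 31/100
merge 19/100 + 21/100 → 2/5
merge 29/100 + 31/100 → 3/5
merge 2/5 + 3/5 → 1
L = 3/20 + 31/100 + 2/5 + 3/5 + 1 = 123/50 = 2.46 bits/symbol.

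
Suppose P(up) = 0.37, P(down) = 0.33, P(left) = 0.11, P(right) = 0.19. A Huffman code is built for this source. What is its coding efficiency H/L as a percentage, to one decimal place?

Entropy H = −Σ p log₂ p ≈ 1.8641 bits.
Huffman merges: 11/100+19/100→3/10; 3/10+33/100→63/100; 37/100+63/100→1. L = 193/100 ≈ 1.9300.
Efficiency = H/L = 1.8641/1.9300 = 96.6%.

96.6%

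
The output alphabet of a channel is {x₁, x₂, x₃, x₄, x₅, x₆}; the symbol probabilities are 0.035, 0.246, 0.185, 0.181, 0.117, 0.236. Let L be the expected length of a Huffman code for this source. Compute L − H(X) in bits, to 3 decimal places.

0.068 bits

Entropy H = −Σ p log₂ p ≈ 2.4175 bits.
Huffman merges: 7/200+117/1000→19/125; 19/125+181/1000→333/1000; 37/200+59/250→421/1000; 123/500+333/1000→579/1000; 421/1000+579/1000→1. L = 497/200 ≈ 2.4850.
L − H = 2.4850 − 2.4175 = 0.068 bits.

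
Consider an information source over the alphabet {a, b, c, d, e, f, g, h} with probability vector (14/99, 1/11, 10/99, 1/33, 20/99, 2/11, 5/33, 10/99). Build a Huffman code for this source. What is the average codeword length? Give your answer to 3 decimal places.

Repeatedly combine the two least-probable nodes; the expected code length is the sum of the merged weights.
merge 1/33 + 1/11 → 4/33
merge 10/99 + 10/99 → 20/99
merge 4/33 + 14/99 → 26/99
merge 5/33 + 2/11 → 1/3
merge 20/99 + 20/99 → 40/99
merge 26/99 + 1/3 → 59/99
merge 40/99 + 59/99 → 1
L = 4/33 + 20/99 + 26/99 + 1/3 + 40/99 + 59/99 + 1 = 289/99 ≈ 2.919 bits/symbol.

2.919 bits/symbol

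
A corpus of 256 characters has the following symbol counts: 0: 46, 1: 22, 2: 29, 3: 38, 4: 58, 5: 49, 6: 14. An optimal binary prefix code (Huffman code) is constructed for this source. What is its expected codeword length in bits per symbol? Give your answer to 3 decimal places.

2.723 bits/symbol

Probabilities are the counts divided by 256.
Repeatedly combine the two least-probable nodes; the expected code length is the sum of the merged weights.
merge 7/128 + 11/128 → 9/64
merge 29/256 + 9/64 → 65/256
merge 19/128 + 23/128 → 21/64
merge 49/256 + 29/128 → 107/256
merge 65/256 + 21/64 → 149/256
merge 107/256 + 149/256 → 1
L = 9/64 + 65/256 + 21/64 + 107/256 + 149/256 + 1 = 697/256 ≈ 2.723 bits/symbol.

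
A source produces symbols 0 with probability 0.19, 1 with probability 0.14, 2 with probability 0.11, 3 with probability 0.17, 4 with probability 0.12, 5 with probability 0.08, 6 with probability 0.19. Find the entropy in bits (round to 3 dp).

H = −Σ pᵢ log₂ pᵢ.
−0.19·log₂(0.19) = 0.4552
−0.14·log₂(0.14) = 0.3971
−0.11·log₂(0.11) = 0.3503
−0.17·log₂(0.17) = 0.4346
−0.12·log₂(0.12) = 0.3671
−0.08·log₂(0.08) = 0.2915
−0.19·log₂(0.19) = 0.4552
Sum ≈ 2.7510 → 2.751 bits.

2.751 bits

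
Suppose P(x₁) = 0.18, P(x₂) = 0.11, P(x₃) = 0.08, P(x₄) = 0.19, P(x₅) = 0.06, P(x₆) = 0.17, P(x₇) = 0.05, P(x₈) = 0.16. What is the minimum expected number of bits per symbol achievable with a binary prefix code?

2.92 bits/symbol

Repeatedly combine the two least-probable nodes; the expected code length is the sum of the merged weights.
merge 1/20 + 3/50 → 11/100
merge 2/25 + 11/100 → 19/100
merge 11/100 + 4/25 → 27/100
merge 17/100 + 9/50 → 7/20
merge 19/100 + 19/100 → 19/50
merge 27/100 + 7/20 → 31/50
merge 19/50 + 31/50 → 1
L = 11/100 + 19/100 + 27/100 + 7/20 + 19/50 + 31/50 + 1 = 73/25 = 2.92 bits/symbol.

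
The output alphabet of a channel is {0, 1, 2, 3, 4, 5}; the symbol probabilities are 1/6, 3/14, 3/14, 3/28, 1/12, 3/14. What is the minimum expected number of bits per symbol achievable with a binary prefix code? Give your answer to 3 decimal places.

Repeatedly combine the two least-probable nodes; the expected code length is the sum of the merged weights.
merge 1/12 + 3/28 → 4/21
merge 1/6 + 4/21 → 5/14
merge 3/14 + 3/14 → 3/7
merge 3/14 + 5/14 → 4/7
merge 3/7 + 4/7 → 1
L = 4/21 + 5/14 + 3/7 + 4/7 + 1 = 107/42 ≈ 2.548 bits/symbol.

2.548 bits/symbol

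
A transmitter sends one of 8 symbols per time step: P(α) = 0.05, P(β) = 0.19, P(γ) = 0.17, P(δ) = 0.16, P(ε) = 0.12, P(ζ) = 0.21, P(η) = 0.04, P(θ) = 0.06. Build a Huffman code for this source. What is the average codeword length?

Repeatedly combine the two least-probable nodes; the expected code length is the sum of the merged weights.
merge 1/25 + 1/20 → 9/100
merge 3/50 + 9/100 → 3/20
merge 3/25 + 3/20 → 27/100
merge 4/25 + 17/100 → 33/100
merge 19/100 + 21/100 → 2/5
merge 27/100 + 33/100 → 3/5
merge 2/5 + 3/5 → 1
L = 9/100 + 3/20 + 27/100 + 33/100 + 2/5 + 3/5 + 1 = 71/25 = 2.84 bits/symbol.

2.84 bits/symbol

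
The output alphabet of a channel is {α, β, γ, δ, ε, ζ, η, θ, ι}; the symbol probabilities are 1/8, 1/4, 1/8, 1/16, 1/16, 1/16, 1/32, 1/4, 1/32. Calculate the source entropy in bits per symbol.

Each probability is a power of 1/2, so log₂(1/p) is an integer.
H = Σ p·log₂(1/p) = 1/8·3 + 1/4·2 + 1/8·3 + 1/16·4 + 1/16·4 + 1/16·4 + 1/32·5 + 1/4·2 + 1/32·5 = 2.8125 bits.

2.8125 bits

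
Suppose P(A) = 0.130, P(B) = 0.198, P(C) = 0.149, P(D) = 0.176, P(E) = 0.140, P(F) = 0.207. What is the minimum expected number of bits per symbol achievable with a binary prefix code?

2.595 bits/symbol

Repeatedly combine the two least-probable nodes; the expected code length is the sum of the merged weights.
merge 13/100 + 7/50 → 27/100
merge 149/1000 + 22/125 → 13/40
merge 99/500 + 207/1000 → 81/200
merge 27/100 + 13/40 → 119/200
merge 81/200 + 119/200 → 1
L = 27/100 + 13/40 + 81/200 + 119/200 + 1 = 519/200 = 2.595 bits/symbol.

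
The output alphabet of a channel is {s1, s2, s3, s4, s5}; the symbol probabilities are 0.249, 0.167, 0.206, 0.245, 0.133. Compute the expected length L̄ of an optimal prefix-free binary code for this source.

Repeatedly combine the two least-probable nodes; the expected code length is the sum of the merged weights.
merge 133/1000 + 167/1000 → 3/10
merge 103/500 + 49/200 → 451/1000
merge 249/1000 + 3/10 → 549/1000
merge 451/1000 + 549/1000 → 1
L = 3/10 + 451/1000 + 549/1000 + 1 = 23/10 = 2.3 bits/symbol.

2.3 bits/symbol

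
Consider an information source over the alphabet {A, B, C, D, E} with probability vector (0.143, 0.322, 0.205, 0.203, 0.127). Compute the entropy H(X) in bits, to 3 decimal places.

2.241 bits

H = −Σ pᵢ log₂ pᵢ.
−0.143·log₂(0.143) = 0.4012
−0.322·log₂(0.322) = 0.5264
−0.205·log₂(0.205) = 0.4687
−0.203·log₂(0.203) = 0.4670
−0.127·log₂(0.127) = 0.3781
Sum ≈ 2.2414 → 2.241 bits.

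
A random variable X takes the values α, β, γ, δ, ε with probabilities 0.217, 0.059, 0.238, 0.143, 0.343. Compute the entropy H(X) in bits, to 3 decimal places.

H = −Σ pᵢ log₂ pᵢ.
−0.217·log₂(0.217) = 0.4783
−0.059·log₂(0.059) = 0.2409
−0.238·log₂(0.238) = 0.4929
−0.143·log₂(0.143) = 0.4012
−0.343·log₂(0.343) = 0.5295
Sum ≈ 2.1429 → 2.143 bits.

2.143 bits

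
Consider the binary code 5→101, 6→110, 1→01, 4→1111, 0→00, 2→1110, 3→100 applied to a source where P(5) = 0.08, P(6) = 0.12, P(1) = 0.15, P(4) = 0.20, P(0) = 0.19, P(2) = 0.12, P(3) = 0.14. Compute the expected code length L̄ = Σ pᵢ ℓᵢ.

L̄ = Σ pᵢ·ℓᵢ = 0.08·3 + 0.12·3 + 0.15·2 + 0.20·4 + 0.19·2 + 0.12·4 + 0.14·3 = 2.98 bits/symbol.

2.98 bits/symbol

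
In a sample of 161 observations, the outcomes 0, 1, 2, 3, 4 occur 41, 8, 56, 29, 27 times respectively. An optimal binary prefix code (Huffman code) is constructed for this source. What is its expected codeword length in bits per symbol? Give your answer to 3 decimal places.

2.217 bits/symbol

Probabilities are the counts divided by 161.
Repeatedly combine the two least-probable nodes; the expected code length is the sum of the merged weights.
merge 8/161 + 27/161 → 5/23
merge 29/161 + 5/23 → 64/161
merge 41/161 + 8/23 → 97/161
merge 64/161 + 97/161 → 1
L = 5/23 + 64/161 + 97/161 + 1 = 51/23 ≈ 2.217 bits/symbol.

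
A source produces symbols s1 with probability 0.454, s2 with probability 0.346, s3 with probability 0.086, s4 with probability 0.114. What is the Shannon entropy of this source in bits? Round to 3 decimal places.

1.709 bits

H = −Σ pᵢ log₂ pᵢ.
−0.454·log₂(0.454) = 0.5172
−0.346·log₂(0.346) = 0.5298
−0.086·log₂(0.086) = 0.3044
−0.114·log₂(0.114) = 0.3571
Sum ≈ 1.7085 → 1.709 bits.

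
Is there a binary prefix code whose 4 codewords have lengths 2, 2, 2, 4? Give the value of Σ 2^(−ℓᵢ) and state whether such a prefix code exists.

0.8125; yes

With common denominator 2^4 = 16: Σ 2^(−ℓᵢ) = 4/16 + 4/16 + 4/16 + 1/16 = 13/16 = 0.8125.
Kraft's inequality requires Σ ≤ 1; here Σ = 0.8125 ≤ 1, so such a prefix code exists.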